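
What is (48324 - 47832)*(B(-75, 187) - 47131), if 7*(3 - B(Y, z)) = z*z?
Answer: -179513580/7 ≈ -2.5645e+7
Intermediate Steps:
B(Y, z) = 3 - z²/7 (B(Y, z) = 3 - z*z/7 = 3 - z²/7)
(48324 - 47832)*(B(-75, 187) - 47131) = (48324 - 47832)*((3 - ⅐*187²) - 47131) = 492*((3 - ⅐*34969) - 47131) = 492*((3 - 34969/7) - 47131) = 492*(-34948/7 - 47131) = 492*(-364865/7) = -179513580/7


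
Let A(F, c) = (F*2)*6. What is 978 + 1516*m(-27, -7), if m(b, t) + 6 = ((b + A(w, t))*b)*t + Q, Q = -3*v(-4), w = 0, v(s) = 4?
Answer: -7762458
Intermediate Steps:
A(F, c) = 12*F (A(F, c) = (2*F)*6 = 12*F)
Q = -12 (Q = -3*4 = -12)
m(b, t) = -18 + t*b² (m(b, t) = -6 + (((b + 12*0)*b)*t - 12) = -6 + (((b + 0)*b)*t - 12) = -6 + ((b*b)*t - 12) = -6 + (b²*t - 12) = -6 + (t*b² - 12) = -6 + (-12 + t*b²) = -18 + t*b²)
978 + 1516*m(-27, -7) = 978 + 1516*(-18 - 7*(-27)²) = 978 + 1516*(-18 - 7*729) = 978 + 1516*(-18 - 5103) = 978 + 1516*(-5121) = 978 - 7763436 = -7762458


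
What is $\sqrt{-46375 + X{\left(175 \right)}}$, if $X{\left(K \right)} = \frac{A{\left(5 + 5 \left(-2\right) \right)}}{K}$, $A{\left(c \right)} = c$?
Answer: $\frac{i \sqrt{56809410}}{35} \approx 215.35 i$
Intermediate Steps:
$X{\left(K \right)} = - \frac{5}{K}$ ($X{\left(K \right)} = \frac{5 + 5 \left(-2\right)}{K} = \frac{5 - 10}{K} = - \frac{5}{K}$)
$\sqrt{-46375 + X{\left(175 \right)}} = \sqrt{-46375 - \frac{5}{175}} = \sqrt{-46375 - \frac{1}{35}} = \sqrt{- \frac{1623126}{35}} = \frac{i \sqrt{56809410}}{35}$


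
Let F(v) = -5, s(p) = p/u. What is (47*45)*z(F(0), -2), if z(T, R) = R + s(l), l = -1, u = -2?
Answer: -6345/2 ≈ -3172.5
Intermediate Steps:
s(p) = -p/2 (s(p) = p/(-2) = p*(-½) = -p/2)
z(T, R) = ½ + R (z(T, R) = R - ½*(-1) = R + ½ = ½ + R)
(47*45)*z(F(0), -2) = (47*45)*(½ - 2) = 2115*(-3/2) = -6345/2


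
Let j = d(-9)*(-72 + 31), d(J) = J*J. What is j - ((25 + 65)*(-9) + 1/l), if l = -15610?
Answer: -39196709/15610 ≈ -2511.0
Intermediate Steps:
d(J) = J**2
j = -3321 (j = (-9)**2*(-72 + 31) = 81*(-41) = -3321)
j - ((25 + 65)*(-9) + 1/l) = -3321 - ((25 + 65)*(-9) + 1/(-15610)) = -3321 - (90*(-9) - 1/15610) = -3321 - (-810 - 1/15610) = -3321 - 1*(-12644101/15610) = -3321 + 12644101/15610 = -39196709/15610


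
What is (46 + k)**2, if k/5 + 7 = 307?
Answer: 2390116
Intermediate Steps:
k = 1500 (k = -35 + 5*307 = -35 + 1535 = 1500)
(46 + k)**2 = (46 + 1500)**2 = 1546**2 = 2390116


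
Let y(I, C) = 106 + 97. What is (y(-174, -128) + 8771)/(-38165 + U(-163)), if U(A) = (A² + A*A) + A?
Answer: 4487/7405 ≈ 0.60594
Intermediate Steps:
y(I, C) = 203
U(A) = A + 2*A² (U(A) = (A² + A²) + A = 2*A² + A = A + 2*A²)
(y(-174, -128) + 8771)/(-38165 + U(-163)) = (203 + 8771)/(-38165 - 163*(1 + 2*(-163))) = 8974/(-38165 - 163*(1 - 326)) = 8974/(-38165 - 163*(-325)) = 8974/(-38165 + 52975) = 8974/14810 = 8974*(1/14810) = 4487/7405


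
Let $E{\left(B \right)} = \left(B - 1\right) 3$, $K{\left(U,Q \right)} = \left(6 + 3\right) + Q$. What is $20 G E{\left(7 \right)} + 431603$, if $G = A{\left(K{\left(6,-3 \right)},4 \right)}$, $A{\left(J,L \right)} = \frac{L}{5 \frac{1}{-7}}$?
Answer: $429587$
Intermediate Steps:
$K{\left(U,Q \right)} = 9 + Q$
$A{\left(J,L \right)} = - \frac{7 L}{5}$ ($A{\left(J,L \right)} = \frac{L}{5 \left(- \frac{1}{7}\right)} = \frac{L}{- \frac{5}{7}} = L \left(- \frac{7}{5}\right) = - \frac{7 L}{5}$)
$E{\left(B \right)} = -3 + 3 B$ ($E{\left(B \right)} = \left(-1 + B\right) 3 = -3 + 3 B$)
$G = - \frac{28}{5}$ ($G = \left(- \frac{7}{5}\right) 4 = - \frac{28}{5} \approx -5.6$)
$20 G E{\left(7 \right)} + 431603 = 20 \left(- \frac{28}{5}\right) \left(-3 + 3 \cdot 7\right) + 431603 = - 112 \left(-3 + 21\right) + 431603 = \left(-112\right) 18 + 431603 = -2016 + 431603 = 429587$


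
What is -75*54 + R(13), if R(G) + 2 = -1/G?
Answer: -52677/13 ≈ -4052.1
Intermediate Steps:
R(G) = -2 - 1/G
-75*54 + R(13) = -75*54 + (-2 - 1/13) = -4050 + (-2 - 1*1/13) = -4050 + (-2 - 1/13) = -4050 - 27/13 = -52677/13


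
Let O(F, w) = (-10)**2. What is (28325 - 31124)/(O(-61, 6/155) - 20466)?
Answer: 2799/20366 ≈ 0.13743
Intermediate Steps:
O(F, w) = 100
(28325 - 31124)/(O(-61, 6/155) - 20466) = (28325 - 31124)/(100 - 20466) = -2799/(-20366) = -2799*(-1/20366) = 2799/20366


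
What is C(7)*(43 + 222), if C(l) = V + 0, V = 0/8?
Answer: 0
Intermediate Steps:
V = 0 (V = 0*(⅛) = 0)
C(l) = 0 (C(l) = 0 + 0 = 0)
C(7)*(43 + 222) = 0*(43 + 222) = 0*265 = 0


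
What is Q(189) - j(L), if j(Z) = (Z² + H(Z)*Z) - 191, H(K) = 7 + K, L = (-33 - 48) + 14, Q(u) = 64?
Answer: -8254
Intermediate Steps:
L = -67 (L = -81 + 14 = -67)
j(Z) = -191 + Z² + Z*(7 + Z) (j(Z) = (Z² + (7 + Z)*Z) - 191 = (Z² + Z*(7 + Z)) - 191 = -191 + Z² + Z*(7 + Z))
Q(189) - j(L) = 64 - (-191 + (-67)² - 67*(7 - 67)) = 64 - (-191 + 4489 - 67*(-60)) = 64 - (-191 + 4489 + 4020) = 64 - 1*8318 = 64 - 8318 = -8254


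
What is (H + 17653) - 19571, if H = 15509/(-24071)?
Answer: -46183687/24071 ≈ -1918.6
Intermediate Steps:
H = -15509/24071 (H = 15509*(-1/24071) = -15509/24071 ≈ -0.64430)
(H + 17653) - 19571 = (-15509/24071 + 17653) - 19571 = 424909854/24071 - 19571 = -46183687/24071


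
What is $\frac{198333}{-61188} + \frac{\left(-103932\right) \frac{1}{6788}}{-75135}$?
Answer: $- \frac{2809631091759}{866857840540} \approx -3.2412$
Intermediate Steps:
$\frac{198333}{-61188} + \frac{\left(-103932\right) \frac{1}{6788}}{-75135} = 198333 \left(- \frac{1}{61188}\right) + \left(-103932\right) \frac{1}{6788} \left(- \frac{1}{75135}\right) = - \frac{66111}{20396} - - \frac{8661}{42501365} = - \frac{66111}{20396} + \frac{8661}{42501365} = - \frac{2809631091759}{866857840540}$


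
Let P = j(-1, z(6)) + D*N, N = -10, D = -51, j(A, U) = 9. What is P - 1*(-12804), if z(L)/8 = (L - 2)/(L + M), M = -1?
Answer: 13323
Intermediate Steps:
z(L) = 8*(-2 + L)/(-1 + L) (z(L) = 8*((L - 2)/(L - 1)) = 8*((-2 + L)/(-1 + L)) = 8*(-2 + L)/(-1 + L))
P = 519 (P = 9 - 51*(-10) = 9 + 510 = 519)
P - 1*(-12804) = 519 - 1*(-12804) = 519 + 12804 = 13323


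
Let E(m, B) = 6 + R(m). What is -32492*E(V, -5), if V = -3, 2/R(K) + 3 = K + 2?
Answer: -178706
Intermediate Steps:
R(K) = 2/(-1 + K) (R(K) = 2/(-3 + (K + 2)) = 2/(-3 + (2 + K)) = 2/(-1 + K))
E(m, B) = 6 + 2/(-1 + m)
-32492*E(V, -5) = -32492*2*(-2 + 3*(-3))/(-1 - 3) = -32492*2*(-2 - 9)/(-4) = -32492*2*(-1/4)*(-11) = -32492*11/2 = -1*178706 = -178706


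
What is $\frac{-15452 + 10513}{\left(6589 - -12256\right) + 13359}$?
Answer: $- \frac{4939}{32204} \approx -0.15337$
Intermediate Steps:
$\frac{-15452 + 10513}{\left(6589 - -12256\right) + 13359} = - \frac{4939}{\left(6589 + 12256\right) + 13359} = - \frac{4939}{18845 + 13359} = - \frac{4939}{32204}$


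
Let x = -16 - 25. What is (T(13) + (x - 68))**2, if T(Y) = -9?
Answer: 13924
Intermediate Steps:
x = -41
(T(13) + (x - 68))**2 = (-9 + (-41 - 68))**2 = (-9 - 109)**2 = (-118)**2 = 13924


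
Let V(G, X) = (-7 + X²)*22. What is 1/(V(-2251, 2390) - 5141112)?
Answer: 1/120524934 ≈ 8.2970e-9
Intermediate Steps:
V(G, X) = -154 + 22*X²
1/(V(-2251, 2390) - 5141112) = 1/((-154 + 22*2390²) - 5141112) = 1/((-154 + 22*5712100) - 5141112) = 1/((-154 + 125666200) - 5141112) = 1/(125666046 - 5141112) = 1/120524934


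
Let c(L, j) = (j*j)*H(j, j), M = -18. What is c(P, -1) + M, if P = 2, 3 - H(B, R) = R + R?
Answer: -13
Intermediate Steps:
H(B, R) = 3 - 2*R (H(B, R) = 3 - (R + R) = 3 - 2*R)
c(L, j) = j²*(3 - 2*j) (c(L, j) = (j*j)*(3 - 2*j) = j²*(3 - 2*j))
c(P, -1) + M = (-1)²*(3 - 2*(-1)) - 18 = 1*(3 + 2) - 18 = 1*5 - 18 = 5 - 18 = -13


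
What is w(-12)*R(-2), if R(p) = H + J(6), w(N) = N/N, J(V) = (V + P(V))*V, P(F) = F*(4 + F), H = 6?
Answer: 402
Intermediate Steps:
J(V) = V*(V + V*(4 + V)) (J(V) = (V + V*(4 + V))*V = V*(V + V*(4 + V)))
w(N) = 1
R(p) = 402 (R(p) = 6 + 6²*(5 + 6) = 6 + 36*11 = 6 + 396 = 402)
w(-12)*R(-2) = 1*402 = 402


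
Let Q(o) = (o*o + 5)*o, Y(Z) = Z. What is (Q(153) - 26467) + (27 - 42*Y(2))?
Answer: 3555818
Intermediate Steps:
Q(o) = o*(5 + o**2) (Q(o) = (o**2 + 5)*o = (5 + o**2)*o = o*(5 + o**2))
(Q(153) - 26467) + (27 - 42*Y(2)) = (153*(5 + 153**2) - 26467) + (27 - 42*2) = (153*(5 + 23409) - 26467) + (27 - 84) = (153*23414 - 26467) - 57 = (3582342 - 26467) - 57 = 3555875 - 57 = 3555818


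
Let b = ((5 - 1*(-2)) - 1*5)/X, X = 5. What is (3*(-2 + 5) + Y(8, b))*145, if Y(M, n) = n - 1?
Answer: 1218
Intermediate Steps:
b = 2/5 (b = ((5 - 1*(-2)) - 1*5)/5 = ((5 + 2) - 5)*(1/5) = (7 - 5)*(1/5) = 2*(1/5) = 2/5 ≈ 0.40000)
Y(M, n) = -1 + n
(3*(-2 + 5) + Y(8, b))*145 = (3*(-2 + 5) + (-1 + 2/5))*145 = (3*3 - 3/5)*145 = (9 - 3/5)*145 = (42/5)*145 = 1218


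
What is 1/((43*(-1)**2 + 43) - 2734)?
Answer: -1/2648 ≈ -0.00037764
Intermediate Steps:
1/((43*(-1)**2 + 43) - 2734) = 1/((43*1 + 43) - 2734) = 1/((43 + 43) - 2734) = 1/(86 - 2734) = 1/(-2648) = -1/2648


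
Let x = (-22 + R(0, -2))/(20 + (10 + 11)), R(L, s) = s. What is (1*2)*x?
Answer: -48/41 ≈ -1.1707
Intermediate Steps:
x = -24/41 (x = (-22 - 2)/(20 + (10 + 11)) = -24/(20 + 21) = -24/41 ≈ -0.58537)
(1*2)*x = (1*2)*(-24/41) = 2*(-24/41) = -48/41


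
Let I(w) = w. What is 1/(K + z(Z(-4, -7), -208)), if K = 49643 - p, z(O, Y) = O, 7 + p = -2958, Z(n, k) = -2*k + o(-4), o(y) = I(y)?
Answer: 1/52618 ≈ 1.9005e-5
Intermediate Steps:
o(y) = y
Z(n, k) = -4 - 2*k (Z(n, k) = -2*k - 4 = -4 - 2*k)
p = -2965 (p = -7 - 2958 = -2965)
K = 52608 (K = 49643 - 1*(-2965) = 49643 + 2965 = 52608)
1/(K + z(Z(-4, -7), -208)) = 1/(52608 + (-4 - 2*(-7))) = 1/(52608 + (-4 + 14)) = 1/(52608 + 10) = 1/52618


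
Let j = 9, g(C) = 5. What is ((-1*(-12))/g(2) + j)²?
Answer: 3249/25 ≈ 129.96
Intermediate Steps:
((-1*(-12))/g(2) + j)² = (-1*(-12)/5 + 9)² = (12*(⅕) + 9)² = (12/5 + 9)² = (57/5)² = 3249/25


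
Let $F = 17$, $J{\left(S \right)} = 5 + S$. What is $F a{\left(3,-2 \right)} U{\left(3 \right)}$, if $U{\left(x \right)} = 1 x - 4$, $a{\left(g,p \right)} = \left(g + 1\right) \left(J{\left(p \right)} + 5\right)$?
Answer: $-544$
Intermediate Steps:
$a{\left(g,p \right)} = \left(1 + g\right) \left(10 + p\right)$ ($a{\left(g,p \right)} = \left(g + 1\right) \left(\left(5 + p\right) + 5\right) = \left(1 + g\right) \left(10 + p\right)$)
$U{\left(x \right)} = -4 + x$ ($U{\left(x \right)} = x - 4 = -4 + x$)
$F a{\left(3,-2 \right)} U{\left(3 \right)} = 17 \left(10 - 2 + 10 \cdot 3 + 3 \left(-2\right)\right) \left(-4 + 3\right) = 17 \left(10 - 2 + 30 - 6\right) \left(-1\right) = 17 \cdot 32 \left(-1\right) = 544 \left(-1\right) = -544$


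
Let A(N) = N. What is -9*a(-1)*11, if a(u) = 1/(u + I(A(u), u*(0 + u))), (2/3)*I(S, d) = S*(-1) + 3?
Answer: -99/5 ≈ -19.800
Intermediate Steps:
I(S, d) = 9/2 - 3*S/2 (I(S, d) = 3*(S*(-1) + 3)/2 = 3*(-S + 3)/2 = 3*(3 - S)/2 = 9/2 - 3*S/2)
a(u) = 1/(9/2 - u/2) (a(u) = 1/(u + (9/2 - 3*u/2)) = 1/(9/2 - u/2))
-9*a(-1)*11 = -18/(9 - 1*(-1))*11 = -18/(9 + 1)*11 = -18/10*11 = -9*⅕*11 = -9/5*11 = -99/5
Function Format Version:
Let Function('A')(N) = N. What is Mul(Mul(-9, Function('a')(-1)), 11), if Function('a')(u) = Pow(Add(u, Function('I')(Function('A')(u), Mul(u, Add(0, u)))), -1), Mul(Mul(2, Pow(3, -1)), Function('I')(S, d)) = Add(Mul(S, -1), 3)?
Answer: Rational(-99, 5) ≈ -19.800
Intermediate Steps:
Function('I')(S, d) = Add(Rational(9, 2), Mul(Rational(-3, 2), S)) (Function('I')(S, d) = Mul(Rational(3, 2), Add(Mul(S, -1), 3)) = Mul(Rational(3, 2), Add(Mul(-1, S), 3)) = Mul(Rational(3, 2), Add(3, Mul(-1, S))) = Add(Rational(9, 2), Mul(Rational(-3, 2), S)))
Function('a')(u) = Pow(Add(Rational(9, 2), Mul(Rational(-1, 2), u)), -1) (Function('a')(u) = Pow(Add(u, Add(Rational(9, 2), Mul(Rational(-3, 2), u))), -1) = Pow(Add(Rational(9, 2), Mul(Rational(-1, 2), u)), -1))
Mul(Mul(-9, Function('a')(-1)), 11) = Mul(Mul(-9, Mul(2, Pow(Add(9, Mul(-1, -1)), -1))), 11) = Mul(Mul(-9, Mul(2, Pow(Add(9, 1), -1))), 11) = Mul(Mul(-9, Mul(2, Pow(10, -1))), 11) = Mul(Mul(-9, Mul(2, Rational(1, 10))), 11) = Mul(Mul(-9, Rational(1, 5)), 11) = Mul(Rational(-9, 5), 11) = Rational(-99, 5)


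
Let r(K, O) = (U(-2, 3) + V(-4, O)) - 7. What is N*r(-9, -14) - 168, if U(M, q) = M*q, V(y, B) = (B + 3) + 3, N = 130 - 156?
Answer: 378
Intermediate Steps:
N = -26
V(y, B) = 6 + B (V(y, B) = (3 + B) + 3 = 6 + B)
r(K, O) = -7 + O (r(K, O) = (-2*3 + (6 + O)) - 7 = (-6 + (6 + O)) - 7 = O - 7 = -7 + O)
N*r(-9, -14) - 168 = -26*(-7 - 14) - 168 = -26*(-21) - 168 = 546 - 168 = 378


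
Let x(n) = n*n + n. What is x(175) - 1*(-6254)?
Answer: 37054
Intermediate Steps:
x(n) = n + n² (x(n) = n² + n = n + n²)
x(175) - 1*(-6254) = 175*(1 + 175) - 1*(-6254) = 175*176 + 6254 = 30800 + 6254 = 37054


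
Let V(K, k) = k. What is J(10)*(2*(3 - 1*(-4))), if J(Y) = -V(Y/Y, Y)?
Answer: -140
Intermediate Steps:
J(Y) = -Y
J(10)*(2*(3 - 1*(-4))) = (-1*10)*(2*(3 - 1*(-4))) = -20*(3 + 4) = -20*7 = -10*14 = -140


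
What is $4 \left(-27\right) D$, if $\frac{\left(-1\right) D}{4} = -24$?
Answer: $-10368$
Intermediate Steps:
$D = 96$ ($D = \left(-4\right) \left(-24\right) = 96$)
$4 \left(-27\right) D = 4 \left(-27\right) 96 = \left(-108\right) 96 = -10368$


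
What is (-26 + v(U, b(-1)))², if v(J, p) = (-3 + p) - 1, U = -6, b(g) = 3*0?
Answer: 900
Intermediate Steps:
b(g) = 0
v(J, p) = -4 + p
(-26 + v(U, b(-1)))² = (-26 + (-4 + 0))² = (-26 - 4)² = (-30)² = 900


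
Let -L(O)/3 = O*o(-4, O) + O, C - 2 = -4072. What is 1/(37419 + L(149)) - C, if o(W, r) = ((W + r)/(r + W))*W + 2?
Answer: 154114621/37866 ≈ 4070.0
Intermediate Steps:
C = -4070 (C = 2 - 4072 = -4070)
o(W, r) = 2 + W (o(W, r) = ((W + r)/(W + r))*W + 2 = 1*W + 2 = W + 2 = 2 + W)
L(O) = 3*O (L(O) = -3*(O*(2 - 4) + O) = -3*(O*(-2) + O) = -3*(-2*O + O) = -(-3)*O = 3*O)
1/(37419 + L(149)) - C = 1/(37419 + 3*149) - 1*(-4070) = 1/(37419 + 447) + 4070 = 1/37866 + 4070 = 154114621/37866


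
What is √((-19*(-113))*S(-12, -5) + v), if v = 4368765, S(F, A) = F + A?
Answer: √4332266 ≈ 2081.4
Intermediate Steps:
S(F, A) = A + F
√((-19*(-113))*S(-12, -5) + v) = √((-19*(-113))*(-5 - 12) + 4368765) = √(2147*(-17) + 4368765) = √(-36499 + 4368765) = √4332266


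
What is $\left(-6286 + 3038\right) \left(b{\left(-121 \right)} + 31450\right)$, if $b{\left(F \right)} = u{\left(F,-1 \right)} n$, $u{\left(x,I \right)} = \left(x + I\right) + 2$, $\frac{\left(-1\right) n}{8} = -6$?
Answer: $-83441120$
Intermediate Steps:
$n = 48$ ($n = \left(-8\right) \left(-6\right) = 48$)
$u{\left(x,I \right)} = 2 + I + x$ ($u{\left(x,I \right)} = \left(I + x\right) + 2 = 2 + I + x$)
$b{\left(F \right)} = 48 + 48 F$ ($b{\left(F \right)} = \left(2 - 1 + F\right) 48 = \left(1 + F\right) 48 = 48 + 48 F$)
$\left(-6286 + 3038\right) \left(b{\left(-121 \right)} + 31450\right) = \left(-6286 + 3038\right) \left(\left(48 + 48 \left(-121\right)\right) + 31450\right) = - 3248 \left(\left(48 - 5808\right) + 31450\right) = - 3248 \left(-5760 + 31450\right) = \left(-3248\right) 25690 = -83441120$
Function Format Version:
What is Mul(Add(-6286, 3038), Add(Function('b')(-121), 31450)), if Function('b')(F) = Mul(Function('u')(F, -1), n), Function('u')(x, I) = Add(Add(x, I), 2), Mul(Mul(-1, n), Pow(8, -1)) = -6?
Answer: -83441120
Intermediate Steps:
n = 48 (n = Mul(-8, -6) = 48)
Function('u')(x, I) = Add(2, I, x) (Function('u')(x, I) = Add(Add(I, x), 2) = Add(2, I, x))
Function('b')(F) = Add(48, Mul(48, F)) (Function('b')(F) = Mul(Add(2, -1, F), 48) = Mul(Add(1, F), 48) = Add(48, Mul(48, F)))
Mul(Add(-6286, 3038), Add(Function('b')(-121), 31450)) = Mul(Add(-6286, 3038), Add(Add(48, Mul(48, -121)), 31450)) = Mul(-3248, Add(Add(48, -5808), 31450)) = Mul(-3248, Add(-5760, 31450)) = Mul(-3248, 25690) = -83441120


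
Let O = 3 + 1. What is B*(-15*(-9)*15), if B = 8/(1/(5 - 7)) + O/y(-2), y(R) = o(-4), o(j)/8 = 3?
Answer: -64125/2 ≈ -32063.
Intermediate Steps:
o(j) = 24 (o(j) = 8*3 = 24)
y(R) = 24
O = 4
B = -95/6 (B = 8/(1/(5 - 7)) + 4/24 = 8/(1/(-2)) + 4*(1/24) = 8/(-1/2) + 1/6 = 8*(-2) + 1/6 = -16 + 1/6 = -95/6 ≈ -15.833)
B*(-15*(-9)*15) = -95*(-15*(-9))*15/6 = -4275*15/2 = -95/6*2025 = -64125/2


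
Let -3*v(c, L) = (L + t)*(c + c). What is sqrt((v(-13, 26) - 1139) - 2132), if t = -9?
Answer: I*sqrt(28113)/3 ≈ 55.89*I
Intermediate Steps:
v(c, L) = -2*c*(-9 + L)/3 (v(c, L) = -(L - 9)*(c + c)/3 = -(-9 + L)*2*c/3 = -2*c*(-9 + L)/3)
sqrt((v(-13, 26) - 1139) - 2132) = sqrt(((2/3)*(-13)*(9 - 1*26) - 1139) - 2132) = sqrt(((2/3)*(-13)*(9 - 26) - 1139) - 2132) = sqrt(((2/3)*(-13)*(-17) - 1139) - 2132) = sqrt((442/3 - 1139) - 2132) = sqrt(-2975/3 - 2132) = sqrt(-9371/3) = I*sqrt(28113)/3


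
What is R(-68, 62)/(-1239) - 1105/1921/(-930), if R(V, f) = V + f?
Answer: 47405/8680434 ≈ 0.0054611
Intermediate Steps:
R(-68, 62)/(-1239) - 1105/1921/(-930) = (-68 + 62)/(-1239) - 1105/1921/(-930) = -6*(-1/1239) - 1105*1/1921*(-1/930) = 2/413 - 65/113*(-1/930) = 2/413 + 13/21018 = 47405/8680434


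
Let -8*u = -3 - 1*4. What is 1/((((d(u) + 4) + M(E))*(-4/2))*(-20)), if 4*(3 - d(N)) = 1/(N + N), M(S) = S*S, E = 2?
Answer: 7/3040 ≈ 0.0023026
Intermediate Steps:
u = 7/8 (u = -(-3 - 1*4)/8 = -(-3 - 4)/8 = -1/8*(-7) = 7/8 ≈ 0.87500)
M(S) = S**2
d(N) = 3 - 1/(8*N) (d(N) = 3 - 1/(4*(N + N)) = 3 - 1/(2*N)/4 = 3 - 1/(8*N))
1/((((d(u) + 4) + M(E))*(-4/2))*(-20)) = 1/(((((3 - 1/(8*7/8)) + 4) + 2**2)*(-4/2))*(-20)) = 1/(((((3 - 1/8*8/7) + 4) + 4)*(-4*1/2))*(-20)) = 1/(((((3 - 1/7) + 4) + 4)*(-2))*(-20)) = 1/((((20/7 + 4) + 4)*(-2))*(-20)) = 1/(((48/7 + 4)*(-2))*(-20)) = 1/(((76/7)*(-2))*(-20)) = 1/(-152/7*(-20)) = 1/(3040/7) = 7/3040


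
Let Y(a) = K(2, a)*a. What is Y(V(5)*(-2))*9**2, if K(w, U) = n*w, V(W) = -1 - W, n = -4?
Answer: -7776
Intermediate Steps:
K(w, U) = -4*w
Y(a) = -8*a (Y(a) = (-4*2)*a = -8*a)
Y(V(5)*(-2))*9**2 = -8*(-1 - 1*5)*(-2)*9**2 = -8*(-1 - 5)*(-2)*81 = -(-48)*(-2)*81 = -8*12*81 = -96*81 = -7776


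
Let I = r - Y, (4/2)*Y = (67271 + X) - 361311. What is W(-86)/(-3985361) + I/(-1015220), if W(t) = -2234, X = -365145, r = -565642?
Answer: 1886020945699/8092036388840 ≈ 0.23307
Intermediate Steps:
Y = -659185/2 (Y = ((67271 - 365145) - 361311)/2 = (-297874 - 361311)/2 = (½)*(-659185) = -659185/2 ≈ -3.2959e+5)
I = -472099/2 (I = -565642 - 1*(-659185/2) = -565642 + 659185/2 = -472099/2 ≈ -2.3605e+5)
W(-86)/(-3985361) + I/(-1015220) = -2234/(-3985361) - 472099/2/(-1015220) = -2234*(-1/3985361) - 472099/2*(-1/1015220) = 2234/3985361 + 472099/2030440 = 1886020945699/8092036388840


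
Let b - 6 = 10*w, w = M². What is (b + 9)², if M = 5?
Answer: 70225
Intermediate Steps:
w = 25 (w = 5² = 25)
b = 256 (b = 6 + 10*25 = 6 + 250 = 256)
(b + 9)² = (256 + 9)² = 265² = 70225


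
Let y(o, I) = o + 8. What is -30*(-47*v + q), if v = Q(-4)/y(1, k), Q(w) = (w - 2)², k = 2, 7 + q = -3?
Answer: 5940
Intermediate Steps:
q = -10 (q = -7 - 3 = -10)
y(o, I) = 8 + o
Q(w) = (-2 + w)²
v = 4 (v = (-2 - 4)²/(8 + 1) = (-6)²/9 = 36*(⅑) = 4)
-30*(-47*v + q) = -30*(-47*4 - 10) = -30*(-188 - 10) = -30*(-198) = 5940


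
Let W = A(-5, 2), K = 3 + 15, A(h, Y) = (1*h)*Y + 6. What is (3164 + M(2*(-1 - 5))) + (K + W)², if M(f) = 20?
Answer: 3380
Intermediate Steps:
A(h, Y) = 6 + Y*h (A(h, Y) = h*Y + 6 = Y*h + 6 = 6 + Y*h)
K = 18
W = -4 (W = 6 + 2*(-5) = 6 - 10 = -4)
(3164 + M(2*(-1 - 5))) + (K + W)² = (3164 + 20) + (18 - 4)² = 3184 + 14² = 3184 + 196 = 3380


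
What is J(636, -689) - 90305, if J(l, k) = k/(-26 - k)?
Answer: -4605608/51 ≈ -90306.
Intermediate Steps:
J(636, -689) - 90305 = -1*(-689)/(26 - 689) - 90305 = -1*(-689)/(-663) - 90305 = -1*(-689)*(-1/663) - 90305 = -53/51 - 90305 = -4605608/51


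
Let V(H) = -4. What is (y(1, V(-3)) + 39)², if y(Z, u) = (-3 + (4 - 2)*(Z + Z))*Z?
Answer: 1600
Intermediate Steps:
y(Z, u) = Z*(-3 + 4*Z) (y(Z, u) = (-3 + 2*(2*Z))*Z = (-3 + 4*Z)*Z = Z*(-3 + 4*Z))
(y(1, V(-3)) + 39)² = (1*(-3 + 4*1) + 39)² = (1*(-3 + 4) + 39)² = (1*1 + 39)² = (1 + 39)² = 40² = 1600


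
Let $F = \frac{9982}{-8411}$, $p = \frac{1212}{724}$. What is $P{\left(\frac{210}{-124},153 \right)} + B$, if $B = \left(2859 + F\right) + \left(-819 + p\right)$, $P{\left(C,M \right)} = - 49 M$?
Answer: $- \frac{8306945896}{1522391} \approx -5456.5$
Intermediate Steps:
$p = \frac{303}{181}$ ($p = 1212 \cdot \frac{1}{724} = \frac{303}{181} \approx 1.674$)
$F = - \frac{9982}{8411}$ ($F = 9982 \left(- \frac{1}{8411}\right) = - \frac{9982}{8411} \approx -1.1868$)
$B = \frac{3106419431}{1522391}$ ($B = \left(2859 - \frac{9982}{8411}\right) + \left(-819 + \frac{303}{181}\right) = \frac{24037067}{8411} - \frac{147936}{181} = \frac{3106419431}{1522391} \approx 2040.5$)
$P{\left(\frac{210}{-124},153 \right)} + B = \left(-49\right) 153 + \frac{3106419431}{1522391} = -7497 + \frac{3106419431}{1522391} = - \frac{8306945896}{1522391}$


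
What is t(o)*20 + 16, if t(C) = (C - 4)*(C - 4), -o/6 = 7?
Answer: 42336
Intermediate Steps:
o = -42 (o = -6*7 = -42)
t(C) = (-4 + C)² (t(C) = (-4 + C)*(-4 + C) = (-4 + C)²)
t(o)*20 + 16 = (-4 - 42)²*20 + 16 = (-46)²*20 + 16 = 2116*20 + 16 = 42320 + 16 = 42336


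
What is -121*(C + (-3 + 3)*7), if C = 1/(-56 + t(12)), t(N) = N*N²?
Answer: -11/152 ≈ -0.072368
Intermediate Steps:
t(N) = N³
C = 1/1672 (C = 1/(-56 + 12³) = 1/(-56 + 1728) = 1/1672 ≈ 0.00059809)
-121*(C + (-3 + 3)*7) = -121*(1/1672 + (-3 + 3)*7) = -121*(1/1672 + 0*7) = -121*(1/1672 + 0) = -121*1/1672 = -11/152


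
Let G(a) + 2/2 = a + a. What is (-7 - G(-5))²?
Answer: 16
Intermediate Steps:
G(a) = -1 + 2*a (G(a) = -1 + (a + a) = -1 + 2*a)
(-7 - G(-5))² = (-7 - (-1 + 2*(-5)))² = (-7 - (-1 - 10))² = (-7 - 1*(-11))² = (-7 + 11)² = 4² = 16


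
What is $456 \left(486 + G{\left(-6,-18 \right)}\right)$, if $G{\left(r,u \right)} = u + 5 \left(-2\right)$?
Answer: $208848$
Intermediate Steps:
$G{\left(r,u \right)} = -10 + u$ ($G{\left(r,u \right)} = u - 10 = -10 + u$)
$456 \left(486 + G{\left(-6,-18 \right)}\right) = 456 \left(486 - 28\right) = 456 \cdot 458 = 208848$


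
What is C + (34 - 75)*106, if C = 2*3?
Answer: -4340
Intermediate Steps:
C = 6
C + (34 - 75)*106 = 6 + (34 - 75)*106 = 6 - 41*106 = 6 - 4346 = -4340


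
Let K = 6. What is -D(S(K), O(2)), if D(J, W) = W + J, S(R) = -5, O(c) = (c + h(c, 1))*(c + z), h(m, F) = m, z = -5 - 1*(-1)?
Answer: 13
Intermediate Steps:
z = -4 (z = -5 + 1 = -4)
O(c) = 2*c*(-4 + c) (O(c) = (c + c)*(c - 4) = (2*c)*(-4 + c) = 2*c*(-4 + c))
D(J, W) = J + W
-D(S(K), O(2)) = -(-5 + 2*2*(-4 + 2)) = -(-5 + 2*2*(-2)) = -(-5 - 8) = -1*(-13) = 13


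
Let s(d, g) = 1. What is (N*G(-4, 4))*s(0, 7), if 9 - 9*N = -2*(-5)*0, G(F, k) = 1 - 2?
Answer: -1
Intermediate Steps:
G(F, k) = -1
N = 1 (N = 1 - (-1)*(2*(-5))*0/9 = 1 - (-1)*(-10*0)/9 = 1 - (-1)*0/9 = 1 - 1/9*0 = 1 + 0 = 1)
(N*G(-4, 4))*s(0, 7) = (1*(-1))*1 = -1*1 = -1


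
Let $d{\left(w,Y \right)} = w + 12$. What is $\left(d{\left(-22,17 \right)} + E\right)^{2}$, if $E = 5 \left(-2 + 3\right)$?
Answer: $25$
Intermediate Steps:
$d{\left(w,Y \right)} = 12 + w$
$E = 5$ ($E = 5 \cdot 1 = 5$)
$\left(d{\left(-22,17 \right)} + E\right)^{2} = \left(\left(12 - 22\right) + 5\right)^{2} = \left(-10 + 5\right)^{2} = \left(-5\right)^{2} = 25$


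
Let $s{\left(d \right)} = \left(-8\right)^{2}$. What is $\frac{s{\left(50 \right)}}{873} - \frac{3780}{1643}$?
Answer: $- \frac{3194788}{1434339} \approx -2.2274$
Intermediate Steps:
$s{\left(d \right)} = 64$
$\frac{s{\left(50 \right)}}{873} - \frac{3780}{1643} = \frac{64}{873} - \frac{3780}{1643} = - \frac{3194788}{1434339}$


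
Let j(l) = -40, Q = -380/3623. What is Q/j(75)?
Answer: 19/7246 ≈ 0.0026221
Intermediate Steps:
Q = -380/3623 (Q = -380*1/3623 = -380/3623 ≈ -0.10489)
Q/j(75) = -380/3623/(-40) = -380/3623*(-1/40) = 19/7246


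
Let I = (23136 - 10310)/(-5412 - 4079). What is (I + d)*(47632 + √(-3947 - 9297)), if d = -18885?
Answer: -8538053195152/9491 - 358500722*I*√3311/9491 ≈ -8.9959e+8 - 2.1735e+6*I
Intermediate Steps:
I = -12826/9491 (I = 12826/(-9491) = 12826*(-1/9491) = -12826/9491 ≈ -1.3514)
(I + d)*(47632 + √(-3947 - 9297)) = (-12826/9491 - 18885)*(47632 + √(-3947 - 9297)) = -179250361*(47632 + √(-13244))/9491 = -179250361*(47632 + 2*I*√3311)/9491 = -8538053195152/9491 - 358500722*I*√3311/9491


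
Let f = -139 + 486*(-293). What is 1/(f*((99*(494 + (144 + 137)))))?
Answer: -1/10936151325 ≈ -9.1440e-11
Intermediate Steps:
f = -142537 (f = -139 - 142398 = -142537)
1/(f*((99*(494 + (144 + 137))))) = 1/((-142537)*((99*(494 + (144 + 137))))) = -1/(99*(494 + 281))/142537 = -1/(142537*(99*775)) = -1/142537/76725 = -1/142537*1/76725 = -1/10936151325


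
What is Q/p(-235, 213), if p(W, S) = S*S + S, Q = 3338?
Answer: 1669/22791 ≈ 0.073231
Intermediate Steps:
p(W, S) = S + S**2 (p(W, S) = S**2 + S = S + S**2)
Q/p(-235, 213) = 3338/((213*(1 + 213))) = 3338/((213*214)) = 3338/45582 = 3338*(1/45582) = 1669/22791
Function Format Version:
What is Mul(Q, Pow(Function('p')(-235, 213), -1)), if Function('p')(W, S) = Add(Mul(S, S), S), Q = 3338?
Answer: Rational(1669, 22791) ≈ 0.073231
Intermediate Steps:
Function('p')(W, S) = Add(S, Pow(S, 2)) (Function('p')(W, S) = Add(Pow(S, 2), S) = Add(S, Pow(S, 2)))
Mul(Q, Pow(Function('p')(-235, 213), -1)) = Mul(3338, Pow(Mul(213, Add(1, 213)), -1)) = Mul(3338, Pow(Mul(213, 214), -1)) = Mul(3338, Pow(45582, -1)) = Mul(3338, Rational(1, 45582)) = Rational(1669, 22791)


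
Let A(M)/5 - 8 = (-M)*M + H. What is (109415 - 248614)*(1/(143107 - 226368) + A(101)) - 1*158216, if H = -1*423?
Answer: 615175955518943/83261 ≈ 7.3885e+9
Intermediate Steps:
H = -423
A(M) = -2075 - 5*M**2 (A(M) = 40 + 5*((-M)*M - 423) = 40 + 5*(-M**2 - 423) = 40 + 5*(-423 - M**2) = 40 + (-2115 - 5*M**2) = -2075 - 5*M**2)
(109415 - 248614)*(1/(143107 - 226368) + A(101)) - 1*158216 = (109415 - 248614)*(1/(143107 - 226368) + (-2075 - 5*101**2)) - 1*158216 = -139199*(1/(-83261) + (-2075 - 5*10201)) - 158216 = -139199*(-1/83261 + (-2075 - 51005)) - 158216 = -139199*(-1/83261 - 53080) - 158216 = -139199*(-4419493881/83261) - 158216 = 615189128741319/83261 - 158216 = 615175955518943/83261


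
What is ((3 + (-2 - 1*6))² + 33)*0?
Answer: 0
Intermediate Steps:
((3 + (-2 - 1*6))² + 33)*0 = ((3 + (-2 - 6))² + 33)*0 = ((3 - 8)² + 33)*0 = ((-5)² + 33)*0 = (25 + 33)*0 = 58*0 = 0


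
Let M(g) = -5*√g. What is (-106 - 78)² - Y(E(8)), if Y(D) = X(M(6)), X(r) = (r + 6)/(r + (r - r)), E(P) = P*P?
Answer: 33855 + √6/5 ≈ 33856.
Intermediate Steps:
E(P) = P²
X(r) = (6 + r)/r (X(r) = (6 + r)/(r + 0) = (6 + r)/r)
Y(D) = -√6*(6 - 5*√6)/30 (Y(D) = (6 - 5*√6)/((-5*√6)) = (-√6/30)*(6 - 5*√6) = -√6*(6 - 5*√6)/30)
(-106 - 78)² - Y(E(8)) = (-106 - 78)² - (1 - √6/5) = (-184)² + (-1 + √6/5) = 33856 + (-1 + √6/5) = 33855 + √6/5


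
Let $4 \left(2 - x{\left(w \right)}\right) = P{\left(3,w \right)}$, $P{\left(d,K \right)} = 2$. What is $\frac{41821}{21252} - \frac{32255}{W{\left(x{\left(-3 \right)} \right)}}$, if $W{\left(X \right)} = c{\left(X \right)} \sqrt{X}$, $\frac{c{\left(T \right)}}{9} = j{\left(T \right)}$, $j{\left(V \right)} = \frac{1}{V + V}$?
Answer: $\frac{41821}{21252} - \frac{32255 \sqrt{6}}{9} \approx -8776.7$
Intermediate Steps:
$j{\left(V \right)} = \frac{1}{2 V}$
$c{\left(T \right)} = \frac{9}{2 T}$ ($c{\left(T \right)} = 9 \frac{1}{2 T} = \frac{9}{2 T}$)
$x{\left(w \right)} = \frac{3}{2}$ ($x{\left(w \right)} = 2 - \frac{1}{2} = \frac{3}{2}$)
$W{\left(X \right)} = \frac{9}{2 \sqrt{X}}$ ($W{\left(X \right)} = \frac{9}{2 X} \sqrt{X} = \frac{9}{2 \sqrt{X}}$)
$\frac{41821}{21252} - \frac{32255}{W{\left(x{\left(-3 \right)} \right)}} = \frac{41821}{21252} - \frac{32255}{\frac{9}{2} \frac{1}{\sqrt{\frac{3}{2}}}} = 41821 \cdot \frac{1}{21252} - \frac{32255}{\frac{9}{2} \frac{\sqrt{6}}{3}} = \frac{41821}{21252} - \frac{32255}{\frac{3}{2} \sqrt{6}} = \frac{41821}{21252} - 32255 \frac{\sqrt{6}}{9} = \frac{41821}{21252} - \frac{32255 \sqrt{6}}{9}$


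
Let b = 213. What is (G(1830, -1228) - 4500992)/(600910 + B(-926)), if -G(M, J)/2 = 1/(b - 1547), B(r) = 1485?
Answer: -3002161663/401797465 ≈ -7.4718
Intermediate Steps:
G(M, J) = 1/667 (G(M, J) = -2/(213 - 1547) = -2/(-1334) = -2*(-1/1334) = 1/667)
(G(1830, -1228) - 4500992)/(600910 + B(-926)) = (1/667 - 4500992)/(600910 + 1485) = -3002161663/667/602395 = -3002161663/667*1/602395 = -3002161663/401797465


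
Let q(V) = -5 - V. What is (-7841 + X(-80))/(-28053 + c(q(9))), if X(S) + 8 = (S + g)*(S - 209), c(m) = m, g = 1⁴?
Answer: -14982/28067 ≈ -0.53379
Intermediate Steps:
g = 1
X(S) = -8 + (1 + S)*(-209 + S) (X(S) = -8 + (S + 1)*(S - 209) = -8 + (1 + S)*(-209 + S))
(-7841 + X(-80))/(-28053 + c(q(9))) = (-7841 + (-217 + (-80)² - 208*(-80)))/(-28053 + (-5 - 1*9)) = (-7841 + (-217 + 6400 + 16640))/(-28053 + (-5 - 9)) = (-7841 + 22823)/(-28053 - 14) = 14982/(-28067) = 14982*(-1/28067) = -14982/28067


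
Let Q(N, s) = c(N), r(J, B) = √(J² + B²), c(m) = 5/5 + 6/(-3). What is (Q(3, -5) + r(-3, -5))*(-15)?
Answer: 15 - 15*√34 ≈ -72.464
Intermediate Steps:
c(m) = -1 (c(m) = 5*(⅕) + 6*(-⅓) = 1 - 2 = -1)
r(J, B) = √(B² + J²)
Q(N, s) = -1
(Q(3, -5) + r(-3, -5))*(-15) = (-1 + √((-5)² + (-3)²))*(-15) = (-1 + √(25 + 9))*(-15) = (-1 + √34)*(-15) = 15 - 15*√34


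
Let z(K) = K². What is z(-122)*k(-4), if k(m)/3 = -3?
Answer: -133956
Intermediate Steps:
k(m) = -9 (k(m) = 3*(-3) = -9)
z(-122)*k(-4) = (-122)²*(-9) = 14884*(-9) = -133956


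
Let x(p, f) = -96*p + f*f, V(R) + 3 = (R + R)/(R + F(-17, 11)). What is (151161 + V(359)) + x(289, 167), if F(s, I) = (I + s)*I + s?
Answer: 20880173/138 ≈ 1.5131e+5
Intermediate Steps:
F(s, I) = s + I*(I + s) (F(s, I) = I*(I + s) + s = s + I*(I + s))
V(R) = -3 + 2*R/(-83 + R) (V(R) = -3 + (R + R)/(R + (-17 + 11² + 11*(-17))) = -3 + (2*R)/(R + (-17 + 121 - 187)) = -3 + (2*R)/(R - 83) = -3 + (2*R)/(-83 + R) = -3 + 2*R/(-83 + R))
x(p, f) = f² - 96*p (x(p, f) = -96*p + f² = f² - 96*p)
(151161 + V(359)) + x(289, 167) = (151161 + (249 - 1*359)/(-83 + 359)) + (167² - 96*289) = (151161 + (249 - 359)/276) + (27889 - 27744) = (151161 + (1/276)*(-110)) + 145 = (151161 - 55/138) + 145 = 20860163/138 + 145 = 20880173/138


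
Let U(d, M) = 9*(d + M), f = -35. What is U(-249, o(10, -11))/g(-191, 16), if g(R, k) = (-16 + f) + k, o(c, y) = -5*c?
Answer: 2691/35 ≈ 76.886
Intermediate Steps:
g(R, k) = -51 + k (g(R, k) = (-16 - 35) + k = -51 + k)
U(d, M) = 9*M + 9*d (U(d, M) = 9*(M + d) = 9*M + 9*d)
U(-249, o(10, -11))/g(-191, 16) = (9*(-5*10) + 9*(-249))/(-51 + 16) = (9*(-50) - 2241)/(-35) = (-450 - 2241)*(-1/35) = -2691*(-1/35) = 2691/35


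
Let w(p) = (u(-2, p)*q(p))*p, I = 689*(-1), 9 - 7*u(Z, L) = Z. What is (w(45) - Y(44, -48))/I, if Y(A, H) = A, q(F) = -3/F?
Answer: 341/4823 ≈ 0.070703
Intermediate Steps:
u(Z, L) = 9/7 - Z/7
I = -689
w(p) = -33/7 (w(p) = ((9/7 - ⅐*(-2))*(-3/p))*p = ((9/7 + 2/7)*(-3/p))*p = (11*(-3/p)/7)*p = (-33/(7*p))*p = -33/7)
(w(45) - Y(44, -48))/I = (-33/7 - 1*44)/(-689) = (-33/7 - 44)*(-1/689) = -341/7*(-1/689) = 341/4823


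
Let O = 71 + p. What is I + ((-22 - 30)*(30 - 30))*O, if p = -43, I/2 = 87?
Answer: 174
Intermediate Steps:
I = 174 (I = 2*87 = 174)
O = 28 (O = 71 - 43 = 28)
I + ((-22 - 30)*(30 - 30))*O = 174 + ((-22 - 30)*(30 - 30))*28 = 174 - 52*0*28 = 174 + 0*28 = 174 + 0 = 174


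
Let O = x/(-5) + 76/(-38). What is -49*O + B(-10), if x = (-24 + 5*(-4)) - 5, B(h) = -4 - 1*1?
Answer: -1936/5 ≈ -387.20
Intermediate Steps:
B(h) = -5 (B(h) = -4 - 1 = -5)
x = -49 (x = (-24 - 20) - 5 = -44 - 5 = -49)
O = 39/5 (O = -49/(-5) + 76/(-38) = -49*(-1/5) + 76*(-1/38) = 49/5 - 2 = 39/5 ≈ 7.8000)
-49*O + B(-10) = -49*39/5 - 5 = -1911/5 - 5 = -1936/5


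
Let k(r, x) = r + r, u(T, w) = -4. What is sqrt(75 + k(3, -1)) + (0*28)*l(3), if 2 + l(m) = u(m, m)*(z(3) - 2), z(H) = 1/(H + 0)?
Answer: 9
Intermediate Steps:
z(H) = 1/H
k(r, x) = 2*r
l(m) = 14/3 (l(m) = -2 - 4*(1/3 - 2) = -2 - 4*(-5/3) = -2 + 20/3 = 14/3)
sqrt(75 + k(3, -1)) + (0*28)*l(3) = sqrt(75 + 2*3) + (0*28)*(14/3) = sqrt(75 + 6) + 0*(14/3) = sqrt(81) + 0 = 9 + 0 = 9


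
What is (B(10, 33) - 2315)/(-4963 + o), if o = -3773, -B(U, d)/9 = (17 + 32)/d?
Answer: 6403/24024 ≈ 0.26653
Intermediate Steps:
B(U, d) = -441/d (B(U, d) = -9*(17 + 32)/d = -441/d)
(B(10, 33) - 2315)/(-4963 + o) = (-441/33 - 2315)/(-4963 - 3773) = (-441*1/33 - 2315)/(-8736) = (-147/11 - 2315)*(-1/8736) = -25612/11*(-1/8736) = 6403/24024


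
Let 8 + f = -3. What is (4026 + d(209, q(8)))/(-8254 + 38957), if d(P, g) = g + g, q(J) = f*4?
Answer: 3938/30703 ≈ 0.12826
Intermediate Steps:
f = -11 (f = -8 - 3 = -11)
q(J) = -44 (q(J) = -11*4 = -44)
d(P, g) = 2*g
(4026 + d(209, q(8)))/(-8254 + 38957) = (4026 + 2*(-44))/(-8254 + 38957) = (4026 - 88)/30703 = 3938*(1/30703) = 3938/30703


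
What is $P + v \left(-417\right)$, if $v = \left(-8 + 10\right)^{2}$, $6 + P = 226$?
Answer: $-1448$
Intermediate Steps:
$P = 220$ ($P = -6 + 226 = 220$)
$v = 4$ ($v = 2^{2} = 4$)
$P + v \left(-417\right) = 220 + 4 \left(-417\right) = 220 - 1668 = -1448$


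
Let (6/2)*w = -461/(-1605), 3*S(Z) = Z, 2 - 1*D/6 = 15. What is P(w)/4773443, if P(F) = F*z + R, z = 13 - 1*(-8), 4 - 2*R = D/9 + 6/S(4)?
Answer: 567/444137740 ≈ 1.2766e-6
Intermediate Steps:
D = -78 (D = 12 - 6*15 = 12 - 90 = -78)
S(Z) = Z/3
w = 461/4815 (w = (-461/(-1605))/3 = (-461*(-1/1605))/3 = (⅓)*(461/1605) = 461/4815 ≈ 0.095742)
R = 49/12 (R = 2 - (-78/9 + 6/(((⅓)*4)))/2 = 2 - (-78*⅑ + 6/(4/3))/2 = 2 - (-26/3 + 6*(¾))/2 = 2 - (-26/3 + 9/2)/2 = 2 - ½*(-25/6) = 2 + 25/12 = 49/12 ≈ 4.0833)
z = 21 (z = 13 + 8 = 21)
P(F) = 49/12 + 21*F (P(F) = F*21 + 49/12 = 21*F + 49/12 = 49/12 + 21*F)
P(w)/4773443 = (49/12 + 21*(461/4815))/4773443 = (49/12 + 3227/1605)*(1/4773443) = (13041/2140)*(1/4773443) = 567/444137740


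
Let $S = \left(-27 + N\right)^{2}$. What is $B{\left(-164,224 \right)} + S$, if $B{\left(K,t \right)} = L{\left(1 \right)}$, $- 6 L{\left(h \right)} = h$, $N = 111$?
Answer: $\frac{42335}{6} \approx 7055.8$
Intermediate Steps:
$L{\left(h \right)} = - \frac{h}{6}$
$B{\left(K,t \right)} = - \frac{1}{6}$ ($B{\left(K,t \right)} = \left(- \frac{1}{6}\right) 1 = - \frac{1}{6}$)
$S = 7056$ ($S = \left(-27 + 111\right)^{2} = 84^{2} = 7056$)
$B{\left(-164,224 \right)} + S = - \frac{1}{6} + 7056 = \frac{42335}{6}$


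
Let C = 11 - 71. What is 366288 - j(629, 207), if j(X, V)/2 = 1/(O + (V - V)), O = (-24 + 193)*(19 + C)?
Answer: 2538009554/6929 ≈ 3.6629e+5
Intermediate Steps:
C = -60
O = -6929 (O = (-24 + 193)*(19 - 60) = 169*(-41) = -6929)
j(X, V) = -2/6929 (j(X, V) = 2/(-6929 + (V - V)) = 2/(-6929 + 0) = 2/(-6929) = 2*(-1/6929) = -2/6929)
366288 - j(629, 207) = 366288 - 1*(-2/6929) = 366288 + 2/6929 = 2538009554/6929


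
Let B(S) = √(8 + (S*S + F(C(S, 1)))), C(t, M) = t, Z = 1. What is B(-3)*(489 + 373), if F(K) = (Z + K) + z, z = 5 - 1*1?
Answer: 862*√19 ≈ 3757.4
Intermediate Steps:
z = 4 (z = 5 - 1 = 4)
F(K) = 5 + K (F(K) = (1 + K) + 4 = 5 + K)
B(S) = √(13 + S + S²) (B(S) = √(8 + (S*S + (5 + S))) = √(8 + (S² + (5 + S))) = √(8 + (5 + S + S²)) = √(13 + S + S²))
B(-3)*(489 + 373) = √(13 - 3 + (-3)²)*(489 + 373) = √(13 - 3 + 9)*862 = √19*862 = 862*√19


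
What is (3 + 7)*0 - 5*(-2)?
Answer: 10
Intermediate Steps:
(3 + 7)*0 - 5*(-2) = 10*0 + 10 = 0 + 10 = 10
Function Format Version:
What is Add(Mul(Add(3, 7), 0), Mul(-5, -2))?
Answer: 10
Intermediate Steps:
Add(Mul(Add(3, 7), 0), Mul(-5, -2)) = Add(Mul(10, 0), 10) = Add(0, 10) = 10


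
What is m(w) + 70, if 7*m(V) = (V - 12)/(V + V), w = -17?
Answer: 16689/238 ≈ 70.122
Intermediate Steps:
m(V) = (-12 + V)/(14*V) (m(V) = ((V - 12)/(V + V))/7 = ((-12 + V)/((2*V)))/7 = ((-12 + V)*(1/(2*V)))/7 = ((-12 + V)/(2*V))/7 = (-12 + V)/(14*V))
m(w) + 70 = (1/14)*(-12 - 17)/(-17) + 70 = (1/14)*(-1/17)*(-29) + 70 = 29/238 + 70 = 16689/238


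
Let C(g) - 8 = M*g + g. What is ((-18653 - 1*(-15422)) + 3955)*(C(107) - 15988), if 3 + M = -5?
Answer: -12111796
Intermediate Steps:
M = -8 (M = -3 - 5 = -8)
C(g) = 8 - 7*g (C(g) = 8 + (-8*g + g) = 8 - 7*g)
((-18653 - 1*(-15422)) + 3955)*(C(107) - 15988) = ((-18653 - 1*(-15422)) + 3955)*((8 - 7*107) - 15988) = ((-18653 + 15422) + 3955)*((8 - 749) - 15988) = (-3231 + 3955)*(-741 - 15988) = 724*(-16729) = -12111796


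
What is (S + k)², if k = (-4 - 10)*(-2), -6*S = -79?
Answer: 61009/36 ≈ 1694.7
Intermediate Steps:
S = 79/6 (S = -⅙*(-79) = 79/6 ≈ 13.167)
k = 28 (k = -14*(-2) = 28)
(S + k)² = (79/6 + 28)² = (247/6)² = 61009/36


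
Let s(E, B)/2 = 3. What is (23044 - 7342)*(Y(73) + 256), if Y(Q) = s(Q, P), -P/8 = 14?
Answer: 4113924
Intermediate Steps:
P = -112 (P = -8*14 = -112)
s(E, B) = 6 (s(E, B) = 2*3 = 6)
Y(Q) = 6
(23044 - 7342)*(Y(73) + 256) = (23044 - 7342)*(6 + 256) = 15702*262 = 4113924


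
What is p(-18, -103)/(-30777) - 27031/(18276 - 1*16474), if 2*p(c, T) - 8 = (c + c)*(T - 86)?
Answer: -838070699/55460154 ≈ -15.111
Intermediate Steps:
p(c, T) = 4 + c*(-86 + T) (p(c, T) = 4 + ((c + c)*(T - 86))/2 = 4 + ((2*c)*(-86 + T))/2 = 4 + (2*c*(-86 + T))/2 = 4 + c*(-86 + T))
p(-18, -103)/(-30777) - 27031/(18276 - 1*16474) = (4 - 86*(-18) - 103*(-18))/(-30777) - 27031/(18276 - 1*16474) = (4 + 1548 + 1854)*(-1/30777) - 27031/(18276 - 16474) = 3406*(-1/30777) - 27031/1802 = -3406/30777 - 27031*1/1802 = -3406/30777 - 27031/1802 = -838070699/55460154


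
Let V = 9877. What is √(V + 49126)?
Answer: √59003 ≈ 242.91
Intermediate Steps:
√(V + 49126) = √(9877 + 49126) = √59003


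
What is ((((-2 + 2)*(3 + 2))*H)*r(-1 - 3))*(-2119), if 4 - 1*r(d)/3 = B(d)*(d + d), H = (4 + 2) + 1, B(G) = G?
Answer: 0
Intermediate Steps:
H = 7 (H = 6 + 1 = 7)
r(d) = 12 - 6*d² (r(d) = 12 - 3*d*(d + d) = 12 - 3*d*2*d = 12 - 6*d²)
((((-2 + 2)*(3 + 2))*H)*r(-1 - 3))*(-2119) = ((((-2 + 2)*(3 + 2))*7)*(12 - 6*(-1 - 3)²))*(-2119) = (((0*5)*7)*(12 - 6*(-4)²))*(-2119) = ((0*7)*(12 - 6*16))*(-2119) = (0*(12 - 96))*(-2119) = (0*(-84))*(-2119) = 0*(-2119) = 0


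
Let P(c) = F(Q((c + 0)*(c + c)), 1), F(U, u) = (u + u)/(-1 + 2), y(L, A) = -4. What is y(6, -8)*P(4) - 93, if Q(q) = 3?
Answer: -101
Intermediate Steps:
F(U, u) = 2*u (F(U, u) = (2*u)/1 = (2*u)*1 = 2*u)
P(c) = 2 (P(c) = 2*1 = 2)
y(6, -8)*P(4) - 93 = -4*2 - 93 = -8 - 93 = -101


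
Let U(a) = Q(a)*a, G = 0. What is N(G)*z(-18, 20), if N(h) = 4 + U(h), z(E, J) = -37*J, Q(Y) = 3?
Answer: -2960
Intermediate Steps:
U(a) = 3*a
N(h) = 4 + 3*h
N(G)*z(-18, 20) = (4 + 3*0)*(-37*20) = (4 + 0)*(-740) = 4*(-740) = -2960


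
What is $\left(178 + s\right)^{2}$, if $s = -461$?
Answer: $80089$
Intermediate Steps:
$\left(178 + s\right)^{2} = \left(178 - 461\right)^{2} = \left(-283\right)^{2} = 80089$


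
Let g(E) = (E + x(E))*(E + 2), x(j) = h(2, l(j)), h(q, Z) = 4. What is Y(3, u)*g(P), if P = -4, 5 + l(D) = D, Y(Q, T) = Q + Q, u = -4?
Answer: 0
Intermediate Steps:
Y(Q, T) = 2*Q
l(D) = -5 + D
x(j) = 4
g(E) = (2 + E)*(4 + E) (g(E) = (E + 4)*(E + 2) = (4 + E)*(2 + E) = (2 + E)*(4 + E))
Y(3, u)*g(P) = (2*3)*(8 + (-4)² + 6*(-4)) = 6*(8 + 16 - 24) = 6*0 = 0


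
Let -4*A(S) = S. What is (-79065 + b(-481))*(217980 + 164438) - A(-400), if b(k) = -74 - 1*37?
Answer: -30278327668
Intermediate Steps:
b(k) = -111 (b(k) = -74 - 37 = -111)
A(S) = -S/4
(-79065 + b(-481))*(217980 + 164438) - A(-400) = (-79065 - 111)*(217980 + 164438) - (-1)*(-400)/4 = -79176*382418 - 1*100 = -30278327568 - 100 = -30278327668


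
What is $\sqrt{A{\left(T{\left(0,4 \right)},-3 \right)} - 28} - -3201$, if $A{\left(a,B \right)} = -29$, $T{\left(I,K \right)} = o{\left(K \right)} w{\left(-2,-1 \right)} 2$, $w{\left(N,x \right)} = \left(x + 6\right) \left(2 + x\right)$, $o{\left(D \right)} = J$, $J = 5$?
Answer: $3201 + i \sqrt{57} \approx 3201.0 + 7.5498 i$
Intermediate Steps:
$o{\left(D \right)} = 5$
$w{\left(N,x \right)} = \left(2 + x\right) \left(6 + x\right)$ ($w{\left(N,x \right)} = \left(6 + x\right) \left(2 + x\right) = \left(2 + x\right) \left(6 + x\right)$)
$T{\left(I,K \right)} = 50$ ($T{\left(I,K \right)} = 5 \left(12 + \left(-1\right)^{2} + 8 \left(-1\right)\right) 2 = 5 \left(12 + 1 - 8\right) 2 = 5 \cdot 5 \cdot 2 = 25 \cdot 2 = 50$)
$\sqrt{A{\left(T{\left(0,4 \right)},-3 \right)} - 28} - -3201 = \sqrt{-29 - 28} - -3201 = \sqrt{-57} + 3201 = i \sqrt{57} + 3201 = 3201 + i \sqrt{57}$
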